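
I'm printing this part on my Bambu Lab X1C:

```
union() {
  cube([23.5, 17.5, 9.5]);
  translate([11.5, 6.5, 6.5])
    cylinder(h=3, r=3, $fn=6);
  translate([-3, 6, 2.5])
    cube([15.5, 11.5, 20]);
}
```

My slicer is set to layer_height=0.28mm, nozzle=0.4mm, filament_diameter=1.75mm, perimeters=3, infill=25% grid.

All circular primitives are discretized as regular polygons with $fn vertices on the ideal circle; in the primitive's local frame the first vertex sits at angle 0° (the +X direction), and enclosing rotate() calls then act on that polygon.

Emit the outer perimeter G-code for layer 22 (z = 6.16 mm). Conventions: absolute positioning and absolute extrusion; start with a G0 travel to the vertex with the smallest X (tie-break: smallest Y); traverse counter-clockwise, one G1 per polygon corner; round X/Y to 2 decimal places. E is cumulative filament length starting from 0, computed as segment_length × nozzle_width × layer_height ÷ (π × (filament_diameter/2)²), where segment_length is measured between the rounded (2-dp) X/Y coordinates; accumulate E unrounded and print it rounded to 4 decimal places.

At z = 6.16 mm: the cube is present — its section is the full 23.5×17.5 rectangle; the cylinder at (11.5, 6.5) is absent (z outside [6.5, 9.5]); the cube at (-3, 6) (footprint 15.5×11.5) is included at this height; Merging all regions: the regions partially overlap (shared area 143.75 mm²), so overlapping operands fuse into one piece — 1 connected region. The outline is a single polygon with 6 vertices. Extrusion per mm of travel: 0.4 × 0.28 / (π × 0.875²) = 0.046564. Accumulating E over each segment gives final E = 4.0976.

G0 X-3.00 Y6.00 Z6.16
G1 X0.00 Y6.00 E0.1397
G1 X0.00 Y0.00 E0.4191
G1 X23.50 Y0.00 E1.5133
G1 X23.50 Y17.50 E2.3282
G1 X-3.00 Y17.50 E3.5622
G1 X-3.00 Y6.00 E4.0976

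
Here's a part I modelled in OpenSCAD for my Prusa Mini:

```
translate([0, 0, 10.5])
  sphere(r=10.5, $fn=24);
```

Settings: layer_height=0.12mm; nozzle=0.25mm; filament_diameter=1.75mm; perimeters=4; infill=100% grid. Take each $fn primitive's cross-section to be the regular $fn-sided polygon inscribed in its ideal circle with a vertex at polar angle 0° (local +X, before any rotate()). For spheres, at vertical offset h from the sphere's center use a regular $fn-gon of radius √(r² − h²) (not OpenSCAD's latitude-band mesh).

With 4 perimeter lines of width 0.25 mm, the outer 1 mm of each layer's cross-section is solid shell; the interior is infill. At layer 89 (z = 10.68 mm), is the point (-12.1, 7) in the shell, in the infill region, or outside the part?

outside

At z = 10.68 mm: the sphere: section is a regular 24-gon, circumradius = √(r²−h²) = √(10.5²−0.18²) = 10.498. Overall, the cross-section is a single solid region. The nearest boundary edge runs (-7.42, 7.42)→(-9.09, 5.25); distance from the point to it = 3.48 mm. The point is not inside any of the regions above, so it lies outside the cross-section (3.48 mm from the nearest boundary).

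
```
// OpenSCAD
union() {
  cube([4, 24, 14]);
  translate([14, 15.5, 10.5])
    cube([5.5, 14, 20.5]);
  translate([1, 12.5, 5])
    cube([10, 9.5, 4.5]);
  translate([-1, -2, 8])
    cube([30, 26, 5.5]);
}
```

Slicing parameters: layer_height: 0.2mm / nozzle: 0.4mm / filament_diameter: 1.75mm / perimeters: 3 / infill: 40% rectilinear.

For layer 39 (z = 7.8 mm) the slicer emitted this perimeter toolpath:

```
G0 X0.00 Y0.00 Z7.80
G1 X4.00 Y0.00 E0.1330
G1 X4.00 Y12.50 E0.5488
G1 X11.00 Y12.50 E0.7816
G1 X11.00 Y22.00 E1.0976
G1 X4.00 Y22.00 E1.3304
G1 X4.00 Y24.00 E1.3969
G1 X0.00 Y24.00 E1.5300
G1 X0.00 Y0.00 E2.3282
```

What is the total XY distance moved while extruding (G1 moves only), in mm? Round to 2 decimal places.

Sum the Euclidean lengths of each G1 segment: total = 70.00 mm.

70.00 mm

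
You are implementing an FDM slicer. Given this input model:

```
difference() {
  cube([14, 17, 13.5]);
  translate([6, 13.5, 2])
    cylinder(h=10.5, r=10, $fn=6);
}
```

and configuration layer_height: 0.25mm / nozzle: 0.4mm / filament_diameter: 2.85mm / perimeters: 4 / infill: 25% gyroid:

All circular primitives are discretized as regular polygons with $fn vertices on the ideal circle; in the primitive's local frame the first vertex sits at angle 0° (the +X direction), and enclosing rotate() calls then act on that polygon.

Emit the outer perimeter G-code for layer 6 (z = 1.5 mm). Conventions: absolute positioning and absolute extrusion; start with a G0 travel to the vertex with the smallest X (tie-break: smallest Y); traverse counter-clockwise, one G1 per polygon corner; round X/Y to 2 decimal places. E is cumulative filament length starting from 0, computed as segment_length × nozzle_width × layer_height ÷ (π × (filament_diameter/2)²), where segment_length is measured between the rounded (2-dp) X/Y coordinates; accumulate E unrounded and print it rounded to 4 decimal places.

At z = 1.5 mm: the cube (footprint 14×17) is included at this height; the cylinder at (6, 13.5) does not reach this height (z outside [2, 12.5]); Subtracting the remaining from the first: none of the subtracted shapes is present at this height, so the 14×17 cube is unchanged — 1 connected region. The outline is a single polygon with 4 vertices. Extrusion per mm of travel: 0.4 × 0.25 / (π × 1.425²) = 0.015675. Accumulating E over each segment gives final E = 0.9719.

G0 X0.00 Y0.00 Z1.50
G1 X14.00 Y0.00 E0.2195
G1 X14.00 Y17.00 E0.4859
G1 X0.00 Y17.00 E0.7054
G1 X0.00 Y0.00 E0.9719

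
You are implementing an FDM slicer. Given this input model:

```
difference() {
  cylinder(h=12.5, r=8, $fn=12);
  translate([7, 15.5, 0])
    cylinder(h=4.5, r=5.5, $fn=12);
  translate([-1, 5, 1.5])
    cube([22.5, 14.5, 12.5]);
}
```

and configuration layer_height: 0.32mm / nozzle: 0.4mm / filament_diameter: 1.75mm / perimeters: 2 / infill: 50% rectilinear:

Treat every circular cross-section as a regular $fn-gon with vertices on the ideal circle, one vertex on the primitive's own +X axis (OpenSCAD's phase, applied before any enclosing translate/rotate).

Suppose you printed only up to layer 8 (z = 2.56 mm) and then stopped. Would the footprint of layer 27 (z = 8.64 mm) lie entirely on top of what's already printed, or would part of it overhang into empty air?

entirely on top

Compare the two slices. At z = 2.56: the r=8 cylinder gives a regular 12-gon of circumradius 8 (constant along its height) (area = (12/2)·8.000²·sin(360°/12) = 192.00 mm²); the r=5.5 cylinder at (7, 15.5) gives a regular 12-gon of circumradius 5.5 (constant along its height) (area = (12/2)·5.500²·sin(360°/12) = 90.75 mm²); the cube at (-1, 5) is present — its section is the full 22.5×14.5 rectangle (area 326.25 mm²); After the difference (first − rest): starting from the r=8 cylinder (192.00 mm²), the r=5.5 cylinder at (7, 15.5) misses the remaining region (no effect); the 22.5×14.5 cube at (-1, 5) partially overlaps it — only the 14.58 mm² overlap (of its 326.25 mm²) is removed, clipping the outline — area = 177.42 mm². At z = 8.64: the r=8 cylinder gives a regular 12-gon of circumradius 8 (constant along its height) (area = (12/2)·8.000²·sin(360°/12) = 192.00 mm²); the cylinder at (7, 15.5) is not intersected at this z (z outside [0, 4.5]); the 22.5×14.5 cube at (-1, 5) contributes its full rectangle (area 326.25 mm²); Subtracting the remaining from the first: starting from the r=8 cylinder (192.00 mm²), the 22.5×14.5 cube at (-1, 5) partially overlaps it — only the 14.58 mm² overlap (of its 326.25 mm²) is removed, clipping the outline — area = 177.42 mm². Checking containment: the cross-section at z = 8.64 is a subset of the cross-section at z = 2.56.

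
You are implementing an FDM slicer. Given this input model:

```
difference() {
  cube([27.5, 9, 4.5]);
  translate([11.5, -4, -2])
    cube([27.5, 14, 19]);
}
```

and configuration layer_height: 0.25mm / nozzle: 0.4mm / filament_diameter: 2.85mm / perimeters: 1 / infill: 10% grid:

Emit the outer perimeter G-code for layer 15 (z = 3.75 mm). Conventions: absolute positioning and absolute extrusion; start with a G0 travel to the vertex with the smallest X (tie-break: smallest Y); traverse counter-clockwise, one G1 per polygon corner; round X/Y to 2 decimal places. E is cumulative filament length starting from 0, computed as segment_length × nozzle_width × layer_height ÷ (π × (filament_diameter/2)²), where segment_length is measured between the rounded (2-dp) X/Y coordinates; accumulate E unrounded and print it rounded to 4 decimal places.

At z = 3.75 mm: the cube (footprint 27.5×9) is included at this height; the 27.5×14 cube at (11.5, -4) contributes its full rectangle; After the difference (first − rest): starting from the 27.5×9 cube, the 27.5×14 cube at (11.5, -4) partially overlaps it — only the 144.00 mm² overlap (of its 385.00 mm²) is removed, clipping the outline — 1 connected region. The outline is a single polygon with 4 vertices. Extrusion per mm of travel: 0.4 × 0.25 / (π × 1.425²) = 0.015675. Accumulating E over each segment gives final E = 0.6427.

G0 X0.00 Y0.00 Z3.75
G1 X11.50 Y0.00 E0.1803
G1 X11.50 Y9.00 E0.3213
G1 X0.00 Y9.00 E0.5016
G1 X0.00 Y0.00 E0.6427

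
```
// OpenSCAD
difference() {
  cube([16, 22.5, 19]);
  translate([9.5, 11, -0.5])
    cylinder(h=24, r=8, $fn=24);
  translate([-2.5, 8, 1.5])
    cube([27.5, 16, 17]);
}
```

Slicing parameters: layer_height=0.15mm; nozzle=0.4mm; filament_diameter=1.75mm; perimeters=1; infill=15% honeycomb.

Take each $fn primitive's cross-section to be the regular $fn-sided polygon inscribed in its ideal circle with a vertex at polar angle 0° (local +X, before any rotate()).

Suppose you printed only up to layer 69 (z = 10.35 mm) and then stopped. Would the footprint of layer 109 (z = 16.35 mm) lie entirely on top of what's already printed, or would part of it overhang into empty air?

Compare the two slices. At z = 10.35: the 16×22.5 cube contributes its full rectangle (area 360.00 mm²); the cylinder at (9.5, 11): section is a regular 24-gon, circumradius r=8 (area = (24/2)·8.000²·sin(360°/24) = 198.77 mm²); the cube at (-2.5, 8) is present — its section is the full 27.5×16 rectangle (area 440.00 mm²); Taking the first minus the rest: starting from the 16×22.5 cube (360.00 mm²), the r=8 cylinder at (9.5, 11) partially overlaps it — only the 189.69 mm² overlap (of its 198.77 mm²) is removed, clipping the outline; the 27.5×16 cube at (-2.5, 8) partially overlaps it — only the 94.37 mm² overlap (of its 440.00 mm²) is removed, clipping the outline — area = 75.94 mm². At z = 16.35: the 16×22.5 cube contributes its full rectangle (area 360.00 mm²); the cylinder at (9.5, 11): section is a regular 24-gon, circumradius r=8 (area = (24/2)·8.000²·sin(360°/24) = 198.77 mm²); the 27.5×16 cube at (-2.5, 8) contributes its full rectangle (area 440.00 mm²); Taking the first minus the rest: starting from the 16×22.5 cube (360.00 mm²), the r=8 cylinder at (9.5, 11) partially overlaps it — only the 189.69 mm² overlap (of its 198.77 mm²) is removed, clipping the outline; the 27.5×16 cube at (-2.5, 8) partially overlaps it — only the 94.37 mm² overlap (of its 440.00 mm²) is removed, clipping the outline — area = 75.94 mm². Checking containment: the cross-section at z = 16.35 is a subset of the cross-section at z = 10.35.

entirely on top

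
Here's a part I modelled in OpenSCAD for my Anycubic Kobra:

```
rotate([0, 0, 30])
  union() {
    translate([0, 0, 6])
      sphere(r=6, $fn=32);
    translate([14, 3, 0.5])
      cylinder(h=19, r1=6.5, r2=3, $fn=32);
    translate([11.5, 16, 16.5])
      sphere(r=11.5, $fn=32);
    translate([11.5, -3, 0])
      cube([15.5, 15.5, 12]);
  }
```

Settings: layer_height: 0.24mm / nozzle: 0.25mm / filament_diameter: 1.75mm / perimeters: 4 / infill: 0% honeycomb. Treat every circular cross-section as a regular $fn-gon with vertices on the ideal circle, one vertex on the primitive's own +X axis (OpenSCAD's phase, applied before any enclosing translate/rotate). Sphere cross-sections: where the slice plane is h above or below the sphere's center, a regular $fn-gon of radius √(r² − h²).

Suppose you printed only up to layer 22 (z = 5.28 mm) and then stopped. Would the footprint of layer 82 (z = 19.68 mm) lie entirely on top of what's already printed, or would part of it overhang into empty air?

part overhangs

Compare the two slices. At z = 5.28: the sphere: section is a regular 32-gon, circumradius = √(r²−h²) = √(6²−0.72²) = 5.957 (area = (32/2)·5.957²·sin(360°/32) = 110.75 mm²); the cone at (14, 3): at t=0.252 of its height the radius interpolates to r₁+(r₂−r₁)t = 5.619, giving a regular 32-gon of that circumradius (area = (32/2)·5.619²·sin(360°/32) = 98.57 mm²); the r=11.5 sphere at (11.5, 16) contributes a regular 32-gon of circumradius √(11.5²−11.22²) = 2.522 (area = (32/2)·2.522²·sin(360°/32) = 19.86 mm²); the cube at (11.5, -3) is present — its section is the full 15.5×15.5 rectangle (area 240.25 mm²); Merging all regions: the regions partially overlap — summed areas 469.43 mm² minus the doubly-counted overlap 76.34 mm² gives 393.10 mm² — area = 393.10 mm²; (rotated 30° about Z; rotation is an isometry so areas/perimeters/island counts are preserved). At z = 19.68: the sphere does not reach this height (|z−center|=13.680 > r=6); the cone at (14, 3) is absent (z outside [0.5, 19.5]); the sphere at (11.5, 16): section is a regular 32-gon, circumradius = √(r²−h²) = √(11.5²−3.18²) = 11.052 (area = (32/2)·11.052²·sin(360°/32) = 381.25 mm²); the cube at (11.5, -3) is absent (z outside [0, 12]); Merging all regions: only the r=11.5 sphere at (11.5, 16) is present, so the union is just that shape — area = 381.25 mm²; (rotated 30° about Z; rotation is an isometry so areas/perimeters/island counts are preserved). Checking containment: at z = 19.68 the cross-section extends beyond the z = 5.28 cross-section by about 299.05 mm².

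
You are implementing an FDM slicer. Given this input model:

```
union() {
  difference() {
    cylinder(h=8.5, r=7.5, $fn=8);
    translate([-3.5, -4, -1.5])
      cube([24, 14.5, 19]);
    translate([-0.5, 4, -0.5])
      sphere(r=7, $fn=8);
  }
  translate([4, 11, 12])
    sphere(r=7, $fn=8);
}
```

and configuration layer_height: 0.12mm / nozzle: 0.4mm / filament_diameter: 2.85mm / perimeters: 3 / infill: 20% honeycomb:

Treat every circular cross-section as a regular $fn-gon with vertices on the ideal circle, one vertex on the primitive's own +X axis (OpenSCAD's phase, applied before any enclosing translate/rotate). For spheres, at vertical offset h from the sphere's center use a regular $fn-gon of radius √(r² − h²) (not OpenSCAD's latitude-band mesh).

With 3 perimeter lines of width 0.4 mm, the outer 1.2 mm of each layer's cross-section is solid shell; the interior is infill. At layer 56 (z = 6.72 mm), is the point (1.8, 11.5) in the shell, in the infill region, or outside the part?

At z = 6.72 mm: the r=7.5 cylinder gives a regular 8-gon of circumradius 7.5 (constant along its height); the cube at (-3.5, -4) is present — its section is the full 24×14.5 rectangle; the sphere at (-0.5, 4) does not reach this height (|z−center|=7.220 > r=7); Subtracting the remaining from the first: starting from the r=7.5 cylinder, the 24×14.5 cube at (-3.5, -4) partially overlaps it — only the 104.17 mm² overlap (of its 348.00 mm²) is removed, clipping the outline — 1 connected region; the r=7 sphere at (4, 11) contributes a regular 8-gon of circumradius √(7²−5.28²) = 4.596; Combining (union): the 2 present regions are separate (no shared area or edge), so areas and boundary lengths simply add and each stays a separate island — 2 connected regions. Overall, the cross-section has 2 separate islands. The nearest boundary edge runs (-0.60, 11.00)→(0.75, 14.25); distance from the point to it = 2.02 mm. (Shell/infill is judged within the island containing the point — the largest one.) The point is inside the cross-section and 2.02 mm from the nearest boundary — more than the 1.2 mm shell width (3 × 0.4), so it's in the infill interior.

infill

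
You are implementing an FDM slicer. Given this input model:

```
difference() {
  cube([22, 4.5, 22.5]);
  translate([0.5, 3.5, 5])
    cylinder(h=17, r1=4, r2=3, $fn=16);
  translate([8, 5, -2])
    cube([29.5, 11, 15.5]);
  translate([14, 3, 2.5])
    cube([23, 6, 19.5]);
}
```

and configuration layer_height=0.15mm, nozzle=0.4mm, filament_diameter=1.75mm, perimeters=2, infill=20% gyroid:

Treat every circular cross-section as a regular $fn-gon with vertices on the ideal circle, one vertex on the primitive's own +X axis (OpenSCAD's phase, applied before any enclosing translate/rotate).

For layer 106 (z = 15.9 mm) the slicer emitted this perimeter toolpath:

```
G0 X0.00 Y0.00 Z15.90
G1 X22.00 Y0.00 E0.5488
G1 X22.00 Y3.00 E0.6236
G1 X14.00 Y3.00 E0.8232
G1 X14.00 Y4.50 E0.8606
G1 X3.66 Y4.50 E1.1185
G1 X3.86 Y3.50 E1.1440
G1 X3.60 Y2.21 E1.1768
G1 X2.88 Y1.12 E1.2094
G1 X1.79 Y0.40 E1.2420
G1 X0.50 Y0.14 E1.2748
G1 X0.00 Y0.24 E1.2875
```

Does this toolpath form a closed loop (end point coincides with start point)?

Start point (G0): (0.00, 0.00). End point (last G1): the path does not return to the start — open.

no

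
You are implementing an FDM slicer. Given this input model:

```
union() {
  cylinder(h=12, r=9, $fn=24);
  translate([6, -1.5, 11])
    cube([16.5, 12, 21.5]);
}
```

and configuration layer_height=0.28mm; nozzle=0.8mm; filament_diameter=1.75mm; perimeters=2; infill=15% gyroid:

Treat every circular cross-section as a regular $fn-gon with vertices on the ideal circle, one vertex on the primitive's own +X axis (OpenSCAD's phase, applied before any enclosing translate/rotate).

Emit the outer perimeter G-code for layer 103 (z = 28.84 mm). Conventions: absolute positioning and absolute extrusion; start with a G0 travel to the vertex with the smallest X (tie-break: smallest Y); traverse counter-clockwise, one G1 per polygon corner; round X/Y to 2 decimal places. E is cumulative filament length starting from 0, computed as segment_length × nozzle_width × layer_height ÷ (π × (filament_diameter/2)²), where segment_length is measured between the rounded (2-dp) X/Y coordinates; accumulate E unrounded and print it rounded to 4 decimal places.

At z = 28.84 mm: the cylinder is absent (z outside [0, 12]); the cube at (6, -1.5) is present — its section is the full 16.5×12 rectangle; Merging all regions: only the 16.5×12 cube at (6, -1.5) is present, so the union is just that shape — 1 connected region. The outline is a single polygon with 4 vertices. Extrusion per mm of travel: 0.8 × 0.28 / (π × 0.875²) = 0.093128. Accumulating E over each segment gives final E = 5.3083.

G0 X6.00 Y-1.50 Z28.84
G1 X22.50 Y-1.50 E1.5366
G1 X22.50 Y10.50 E2.6542
G1 X6.00 Y10.50 E4.1908
G1 X6.00 Y-1.50 E5.3083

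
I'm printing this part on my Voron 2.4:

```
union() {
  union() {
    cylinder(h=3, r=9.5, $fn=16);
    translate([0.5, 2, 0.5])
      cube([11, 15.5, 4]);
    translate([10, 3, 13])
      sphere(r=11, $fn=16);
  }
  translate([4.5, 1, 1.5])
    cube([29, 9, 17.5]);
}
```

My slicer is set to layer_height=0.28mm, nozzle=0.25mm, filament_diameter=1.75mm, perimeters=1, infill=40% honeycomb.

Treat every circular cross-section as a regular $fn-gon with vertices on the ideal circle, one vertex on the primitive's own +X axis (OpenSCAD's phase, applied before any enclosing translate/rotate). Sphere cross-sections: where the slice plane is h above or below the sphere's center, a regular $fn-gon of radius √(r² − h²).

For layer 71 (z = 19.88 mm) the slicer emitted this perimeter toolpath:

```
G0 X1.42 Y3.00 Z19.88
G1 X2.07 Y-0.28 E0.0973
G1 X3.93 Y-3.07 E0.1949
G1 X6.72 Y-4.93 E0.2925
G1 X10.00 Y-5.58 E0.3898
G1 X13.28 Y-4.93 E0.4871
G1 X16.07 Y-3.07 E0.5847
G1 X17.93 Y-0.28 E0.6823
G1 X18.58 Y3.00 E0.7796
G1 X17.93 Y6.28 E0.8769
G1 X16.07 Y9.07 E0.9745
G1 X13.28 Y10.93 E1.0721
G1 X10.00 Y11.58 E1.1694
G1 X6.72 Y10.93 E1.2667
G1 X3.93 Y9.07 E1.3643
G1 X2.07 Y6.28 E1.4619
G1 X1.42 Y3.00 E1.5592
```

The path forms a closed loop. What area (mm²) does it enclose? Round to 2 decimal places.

225.47 mm²

Apply the shoelace formula to the sequence of (X, Y) vertices; enclosed area = 225.47 mm².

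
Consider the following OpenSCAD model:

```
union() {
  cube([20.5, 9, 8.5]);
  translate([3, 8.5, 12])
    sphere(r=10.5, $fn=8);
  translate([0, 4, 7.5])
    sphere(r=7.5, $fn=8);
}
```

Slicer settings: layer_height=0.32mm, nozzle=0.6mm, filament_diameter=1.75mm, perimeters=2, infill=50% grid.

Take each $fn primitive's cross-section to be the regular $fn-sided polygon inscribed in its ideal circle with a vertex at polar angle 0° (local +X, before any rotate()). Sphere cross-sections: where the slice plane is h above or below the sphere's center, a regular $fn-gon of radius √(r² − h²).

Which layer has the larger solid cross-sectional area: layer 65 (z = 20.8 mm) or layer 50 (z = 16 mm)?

Layer 65 (z = 20.8): the cube is absent (z outside [0, 8.5]); the r=10.5 sphere at (3, 8.5) slices to a regular 8-gon of circumradius 5.728 (√(r²−h²) with h=8.8 from center) (area = (8/2)·5.728²·sin(360°/8) = 92.80 mm²); the sphere at (0, 4) is not intersected at this z (|z−center|=13.300 > r=7.5); Merging all regions: only the r=10.5 sphere at (3, 8.5) is present, so the union is just that shape — area = 92.80 mm². So its area = 92.80 mm². Layer 50 (z = 16): the cube is not intersected at this z (z outside [0, 8.5]); the r=10.5 sphere at (3, 8.5) slices to a regular 8-gon of circumradius 9.708 (√(r²−h²) with h=4 from center) (area = (8/2)·9.708²·sin(360°/8) = 266.58 mm²); the sphere at (0, 4) does not reach this height (|z−center|=8.500 > r=7.5); Merging all regions: only the r=10.5 sphere at (3, 8.5) is present, so the union is just that shape — area = 266.58 mm². So its area = 266.58 mm². Layer 50 is larger (266.58 vs 92.80 mm²).

layer 50 (z = 16 mm)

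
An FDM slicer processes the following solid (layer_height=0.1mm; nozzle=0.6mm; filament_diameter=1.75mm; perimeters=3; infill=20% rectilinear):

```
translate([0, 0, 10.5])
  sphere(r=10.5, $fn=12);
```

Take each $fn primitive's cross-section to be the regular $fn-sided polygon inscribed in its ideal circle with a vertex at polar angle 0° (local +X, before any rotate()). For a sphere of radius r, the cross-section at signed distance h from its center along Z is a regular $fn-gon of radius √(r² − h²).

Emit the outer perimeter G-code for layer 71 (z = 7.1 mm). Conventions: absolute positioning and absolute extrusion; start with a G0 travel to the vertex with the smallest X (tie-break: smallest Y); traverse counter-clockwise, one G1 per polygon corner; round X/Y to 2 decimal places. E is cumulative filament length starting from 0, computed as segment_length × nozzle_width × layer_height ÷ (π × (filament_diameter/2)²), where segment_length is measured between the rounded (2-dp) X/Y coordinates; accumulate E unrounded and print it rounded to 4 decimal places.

At z = 7.1 mm: the r=10.5 sphere slices to a regular 12-gon of circumradius 9.934 (√(r²−h²) with h=3.4 from center). The outline is a single polygon with 12 vertices. Extrusion per mm of travel: 0.6 × 0.1 / (π × 0.875²) = 0.024945. Accumulating E over each segment gives final E = 1.5389.

G0 X-9.93 Y0.00 Z7.10
G1 X-8.60 Y-4.97 E0.1283
G1 X-4.97 Y-8.60 E0.2564
G1 X0.00 Y-9.93 E0.3847
G1 X4.97 Y-8.60 E0.5131
G1 X8.60 Y-4.97 E0.6411
G1 X9.93 Y0.00 E0.7695
G1 X8.60 Y4.97 E0.8978
G1 X4.97 Y8.60 E1.0259
G1 X0.00 Y9.93 E1.1542
G1 X-4.97 Y8.60 E1.2826
G1 X-8.60 Y4.97 E1.4106
G1 X-9.93 Y0.00 E1.5389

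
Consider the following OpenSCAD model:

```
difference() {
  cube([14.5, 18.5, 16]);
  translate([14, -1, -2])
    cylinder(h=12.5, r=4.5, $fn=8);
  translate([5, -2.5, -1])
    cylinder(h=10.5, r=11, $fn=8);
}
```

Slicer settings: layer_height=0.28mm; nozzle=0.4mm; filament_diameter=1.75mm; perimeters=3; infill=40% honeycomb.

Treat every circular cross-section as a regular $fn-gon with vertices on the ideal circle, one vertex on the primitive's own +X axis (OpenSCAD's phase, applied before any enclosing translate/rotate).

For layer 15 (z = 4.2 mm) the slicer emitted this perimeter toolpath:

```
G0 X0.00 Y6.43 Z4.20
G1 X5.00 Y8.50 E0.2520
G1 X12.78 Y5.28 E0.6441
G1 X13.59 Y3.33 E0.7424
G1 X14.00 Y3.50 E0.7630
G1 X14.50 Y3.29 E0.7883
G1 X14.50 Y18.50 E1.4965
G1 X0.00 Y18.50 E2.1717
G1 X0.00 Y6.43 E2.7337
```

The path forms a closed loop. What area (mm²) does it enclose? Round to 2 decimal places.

170.74 mm²

Apply the shoelace formula to the sequence of (X, Y) vertices; enclosed area = 170.74 mm².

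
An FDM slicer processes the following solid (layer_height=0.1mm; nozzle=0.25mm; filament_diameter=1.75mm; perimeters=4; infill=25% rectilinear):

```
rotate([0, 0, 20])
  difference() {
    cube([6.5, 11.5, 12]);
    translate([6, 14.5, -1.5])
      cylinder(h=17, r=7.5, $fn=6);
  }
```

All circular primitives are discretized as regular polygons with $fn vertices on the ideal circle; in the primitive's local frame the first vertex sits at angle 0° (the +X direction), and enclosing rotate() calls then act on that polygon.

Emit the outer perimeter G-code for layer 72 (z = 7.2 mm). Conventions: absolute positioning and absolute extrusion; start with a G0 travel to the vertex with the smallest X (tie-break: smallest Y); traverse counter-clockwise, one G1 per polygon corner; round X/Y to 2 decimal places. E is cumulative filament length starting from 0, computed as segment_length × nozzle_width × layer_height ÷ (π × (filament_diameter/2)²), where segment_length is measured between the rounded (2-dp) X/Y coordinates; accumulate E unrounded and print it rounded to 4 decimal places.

At z = 7.2 mm: the cube (footprint 6.5×11.5) is included at this height; the r=7.5 cylinder at (6, 14.5) gives a regular 6-gon of circumradius 7.5 (constant along its height); Taking the first minus the rest: starting from the 6.5×11.5 cube, the r=7.5 cylinder at (6, 14.5) partially overlaps it — only the 18.38 mm² overlap (of its 146.14 mm²) is removed, clipping the outline — 1 connected region; (whole slice rotated 20° about Z — lengths, areas and connectivity unchanged). The outline is a single polygon with 6 vertices. Extrusion per mm of travel: 0.25 × 0.1 / (π × 0.875²) = 0.010394. Accumulating E over each segment gives final E = 0.3590.

G0 X-3.93 Y10.81 Z7.20
G1 X0.00 Y0.00 E0.1196
G1 X6.11 Y2.22 E0.1871
G1 X3.37 Y9.75 E0.2704
G1 X-0.62 Y8.29 E0.3146
G1 X-3.72 Y10.89 E0.3566
G1 X-3.93 Y10.81 E0.3590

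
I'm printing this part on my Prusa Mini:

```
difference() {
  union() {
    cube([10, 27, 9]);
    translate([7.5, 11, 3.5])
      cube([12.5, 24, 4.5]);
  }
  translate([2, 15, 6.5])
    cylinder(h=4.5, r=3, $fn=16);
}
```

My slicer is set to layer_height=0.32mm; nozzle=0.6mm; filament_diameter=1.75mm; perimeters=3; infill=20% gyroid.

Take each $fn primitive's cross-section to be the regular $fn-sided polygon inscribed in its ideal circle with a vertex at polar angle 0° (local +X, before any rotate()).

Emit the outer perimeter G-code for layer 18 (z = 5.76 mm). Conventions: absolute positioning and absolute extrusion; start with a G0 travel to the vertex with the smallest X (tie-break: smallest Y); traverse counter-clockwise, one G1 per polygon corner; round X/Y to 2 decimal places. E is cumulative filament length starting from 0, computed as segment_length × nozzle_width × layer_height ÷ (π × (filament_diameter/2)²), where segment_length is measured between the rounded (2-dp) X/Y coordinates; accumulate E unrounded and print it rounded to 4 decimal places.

G0 X0.00 Y0.00 Z5.76
G1 X10.00 Y0.00 E0.7982
G1 X10.00 Y11.00 E1.6763
G1 X20.00 Y11.00 E2.4746
G1 X20.00 Y35.00 E4.3903
G1 X7.50 Y35.00 E5.3881
G1 X7.50 Y27.00 E6.0267
G1 X0.00 Y27.00 E6.6254
G1 X0.00 Y0.00 E8.7807

At z = 5.76 mm: the cube (footprint 10×27) is included at this height; the cube at (7.5, 11) (footprint 12.5×24) is included at this height; Combining (union): the regions partially overlap (shared area 40.00 mm²), so overlapping operands fuse into one piece — 1 connected region; the cylinder at (2, 15) is not intersected at this z (z outside [6.5, 11]); Subtracting the remaining from the first: none of the subtracted shapes is present at this height, so that combined region is unchanged — 1 connected region. The outline is a single polygon with 8 vertices. Extrusion per mm of travel: 0.6 × 0.32 / (π × 0.875²) = 0.079824. Accumulating E over each segment gives final E = 8.7807.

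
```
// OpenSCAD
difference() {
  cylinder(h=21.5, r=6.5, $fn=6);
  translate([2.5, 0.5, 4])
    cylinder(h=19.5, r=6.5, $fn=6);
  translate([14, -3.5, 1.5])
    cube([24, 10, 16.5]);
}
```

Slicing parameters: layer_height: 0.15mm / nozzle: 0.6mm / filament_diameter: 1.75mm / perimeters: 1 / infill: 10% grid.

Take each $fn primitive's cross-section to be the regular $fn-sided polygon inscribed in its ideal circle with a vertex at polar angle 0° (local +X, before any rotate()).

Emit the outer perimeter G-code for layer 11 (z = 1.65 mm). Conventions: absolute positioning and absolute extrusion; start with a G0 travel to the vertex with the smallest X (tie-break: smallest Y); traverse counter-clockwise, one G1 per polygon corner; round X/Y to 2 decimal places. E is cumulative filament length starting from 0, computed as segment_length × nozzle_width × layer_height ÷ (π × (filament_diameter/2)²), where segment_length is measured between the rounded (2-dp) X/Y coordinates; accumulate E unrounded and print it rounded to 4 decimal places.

G0 X-6.50 Y0.00 Z1.65
G1 X-3.25 Y-5.63 E0.2432
G1 X3.25 Y-5.63 E0.4865
G1 X6.50 Y0.00 E0.7297
G1 X3.25 Y5.63 E0.9729
G1 X-3.25 Y5.63 E1.2162
G1 X-6.50 Y0.00 E1.4594

At z = 1.65 mm: the r=6.5 cylinder gives a regular 6-gon of circumradius 6.5 (constant along its height); the cylinder at (2.5, 0.5) does not reach this height (z outside [4, 23.5]); the cube at (14, -3.5) (footprint 24×10) is included at this height; Subtracting the remaining from the first: starting from the r=6.5 cylinder, the 24×10 cube at (14, -3.5) misses the remaining region (no effect) — 1 connected region. The outline is a single polygon with 6 vertices. Extrusion per mm of travel: 0.6 × 0.15 / (π × 0.875²) = 0.037418. Accumulating E over each segment gives final E = 1.4594.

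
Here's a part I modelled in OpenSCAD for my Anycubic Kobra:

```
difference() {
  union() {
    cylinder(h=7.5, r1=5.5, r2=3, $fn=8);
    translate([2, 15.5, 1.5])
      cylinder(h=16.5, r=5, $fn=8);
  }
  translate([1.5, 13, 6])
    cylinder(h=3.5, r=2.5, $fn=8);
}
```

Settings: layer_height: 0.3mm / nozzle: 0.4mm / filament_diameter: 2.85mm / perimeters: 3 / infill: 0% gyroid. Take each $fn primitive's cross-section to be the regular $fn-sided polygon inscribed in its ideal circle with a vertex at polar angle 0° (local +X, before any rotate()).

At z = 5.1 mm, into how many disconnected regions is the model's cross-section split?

2

At z = 5.1 mm: the cone contributes a regular 8-gon of circumradius 3.800 (interpolated between r1=5.5 and r2=3 at t=0.680); the r=5 cylinder at (2, 15.5) contributes a regular 8-gon of circumradius 5; Taking the union: the 2 present regions are separate (no shared area or edge), so areas and boundary lengths simply add and each stays a separate island — 2 connected regions; the cylinder at (1.5, 13) is absent (z outside [6, 9.5]); After the difference (first − rest): none of the subtracted shapes is present at this height, so that combined region is unchanged — 2 connected regions. The result has 2 disconnected regions.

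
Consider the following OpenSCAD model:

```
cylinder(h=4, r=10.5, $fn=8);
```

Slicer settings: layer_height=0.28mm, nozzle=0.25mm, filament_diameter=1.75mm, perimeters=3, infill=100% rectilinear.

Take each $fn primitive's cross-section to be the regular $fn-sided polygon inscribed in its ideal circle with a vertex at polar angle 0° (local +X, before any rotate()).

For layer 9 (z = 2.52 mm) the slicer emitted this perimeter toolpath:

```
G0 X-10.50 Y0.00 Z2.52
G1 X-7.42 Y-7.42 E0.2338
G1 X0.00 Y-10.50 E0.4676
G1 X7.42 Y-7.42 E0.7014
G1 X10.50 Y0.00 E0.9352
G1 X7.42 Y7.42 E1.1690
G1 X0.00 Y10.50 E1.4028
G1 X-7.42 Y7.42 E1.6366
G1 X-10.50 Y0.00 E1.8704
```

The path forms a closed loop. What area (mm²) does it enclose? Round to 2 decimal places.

Apply the shoelace formula to the sequence of (X, Y) vertices; enclosed area = 311.64 mm².

311.64 mm²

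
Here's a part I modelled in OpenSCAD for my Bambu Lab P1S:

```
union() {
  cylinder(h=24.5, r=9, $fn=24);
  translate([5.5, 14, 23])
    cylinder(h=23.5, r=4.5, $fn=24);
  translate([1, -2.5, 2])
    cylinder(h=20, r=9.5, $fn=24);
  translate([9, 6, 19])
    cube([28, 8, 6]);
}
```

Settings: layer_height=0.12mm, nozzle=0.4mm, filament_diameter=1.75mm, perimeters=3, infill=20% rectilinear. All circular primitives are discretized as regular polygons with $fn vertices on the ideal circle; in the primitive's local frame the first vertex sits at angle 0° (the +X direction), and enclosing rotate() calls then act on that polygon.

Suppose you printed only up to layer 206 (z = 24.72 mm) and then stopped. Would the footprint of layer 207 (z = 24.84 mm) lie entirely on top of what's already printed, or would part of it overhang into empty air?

Compare the two slices. At z = 24.72: the cylinder is absent (z outside [0, 24.5]); the cylinder at (5.5, 14): section is a regular 24-gon, circumradius r=4.5 (area = (24/2)·4.500²·sin(360°/24) = 62.89 mm²); the cylinder at (1, -2.5) is not intersected at this z (z outside [2, 22]); the cube at (9, 6) is present — its section is the full 28×8 rectangle (area 224.00 mm²); Taking the union: the regions partially overlap — summed areas 286.89 mm² minus the doubly-counted overlap 1.85 mm² gives 285.04 mm² — area = 285.04 mm². At z = 24.84: the cylinder does not reach this height (z outside [0, 24.5]); the r=4.5 cylinder at (5.5, 14) contributes a regular 24-gon of circumradius 4.5 (area = (24/2)·4.500²·sin(360°/24) = 62.89 mm²); the cylinder at (1, -2.5) does not reach this height (z outside [2, 22]); the 28×8 cube at (9, 6) contributes its full rectangle (area 224.00 mm²); Taking the union: the regions partially overlap — summed areas 286.89 mm² minus the doubly-counted overlap 1.85 mm² gives 285.04 mm² — area = 285.04 mm². Checking containment: the cross-section at z = 24.84 is a subset of the cross-section at z = 24.72.

entirely on top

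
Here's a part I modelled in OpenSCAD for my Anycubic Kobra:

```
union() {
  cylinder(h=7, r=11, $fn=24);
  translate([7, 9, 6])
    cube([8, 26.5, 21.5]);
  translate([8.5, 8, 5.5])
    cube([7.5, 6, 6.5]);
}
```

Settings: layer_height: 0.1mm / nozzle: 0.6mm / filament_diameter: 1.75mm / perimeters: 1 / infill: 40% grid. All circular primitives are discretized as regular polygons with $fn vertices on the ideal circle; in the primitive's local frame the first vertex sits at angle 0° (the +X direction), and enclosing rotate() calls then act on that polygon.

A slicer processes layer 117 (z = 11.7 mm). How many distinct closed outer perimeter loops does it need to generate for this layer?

1

At z = 11.7 mm: the cylinder does not reach this height (z outside [0, 7]); the cube at (7, 9) is present — its section is the full 8×26.5 rectangle; the cube at (8.5, 8) (footprint 7.5×6) is included at this height; Combining (union): the regions partially overlap (shared area 32.50 mm²), so overlapping operands fuse into one piece — 1 connected region. The result has 1 disconnected region.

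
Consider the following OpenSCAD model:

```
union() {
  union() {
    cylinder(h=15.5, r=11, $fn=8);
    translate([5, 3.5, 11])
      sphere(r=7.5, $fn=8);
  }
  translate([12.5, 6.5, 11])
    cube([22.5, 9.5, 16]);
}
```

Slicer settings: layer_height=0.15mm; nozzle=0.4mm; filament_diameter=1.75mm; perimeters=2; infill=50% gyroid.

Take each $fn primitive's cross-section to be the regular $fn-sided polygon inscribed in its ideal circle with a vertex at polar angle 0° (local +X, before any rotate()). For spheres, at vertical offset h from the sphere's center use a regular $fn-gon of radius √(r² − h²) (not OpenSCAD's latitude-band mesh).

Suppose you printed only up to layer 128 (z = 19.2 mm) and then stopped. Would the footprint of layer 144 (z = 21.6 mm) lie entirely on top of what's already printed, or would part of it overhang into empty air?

Compare the two slices. At z = 19.2: the cylinder is not intersected at this z (z outside [0, 15.5]); the sphere at (5, 3.5) is not intersected at this z (|z−center|=8.200 > r=7.5); Combining (union): nothing is present at this height; the cube at (12.5, 6.5) (footprint 22.5×9.5) is included at this height (area 213.75 mm²); Taking the union: only the 22.5×9.5 cube at (12.5, 6.5) is present, so the union is just that shape — area = 213.75 mm². At z = 21.6: the cylinder is not intersected at this z (z outside [0, 15.5]); the sphere at (5, 3.5) is not intersected at this z (|z−center|=10.600 > r=7.5); Taking the union: nothing is present at this height; the cube at (12.5, 6.5) is present — its section is the full 22.5×9.5 rectangle (area 213.75 mm²); Merging all regions: only the 22.5×9.5 cube at (12.5, 6.5) is present, so the union is just that shape — area = 213.75 mm². Checking containment: the cross-section at z = 21.6 is a subset of the cross-section at z = 19.2.

entirely on top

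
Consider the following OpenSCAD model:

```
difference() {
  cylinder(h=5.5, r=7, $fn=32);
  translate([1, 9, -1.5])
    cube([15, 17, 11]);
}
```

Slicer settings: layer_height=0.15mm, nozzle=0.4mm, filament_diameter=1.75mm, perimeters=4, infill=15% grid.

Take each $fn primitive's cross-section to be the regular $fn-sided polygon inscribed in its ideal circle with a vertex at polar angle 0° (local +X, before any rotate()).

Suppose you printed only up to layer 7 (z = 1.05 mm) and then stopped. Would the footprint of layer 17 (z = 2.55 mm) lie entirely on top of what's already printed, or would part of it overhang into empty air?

Compare the two slices. At z = 1.05: the r=7 cylinder gives a regular 32-gon of circumradius 7 (constant along its height) (area = (32/2)·7.000²·sin(360°/32) = 152.95 mm²); the 15×17 cube at (1, 9) contributes its full rectangle (area 255.00 mm²); Subtracting the remaining from the first: starting from the r=7 cylinder (152.95 mm²), the 15×17 cube at (1, 9) misses the remaining region (no effect) — area = 152.95 mm². At z = 2.55: the cylinder: section is a regular 32-gon, circumradius r=7 (area = (32/2)·7.000²·sin(360°/32) = 152.95 mm²); the cube at (1, 9) (footprint 15×17) is included at this height (area 255.00 mm²); Taking the first minus the rest: starting from the r=7 cylinder (152.95 mm²), the 15×17 cube at (1, 9) misses the remaining region (no effect) — area = 152.95 mm². Checking containment: the cross-section at z = 2.55 is a subset of the cross-section at z = 1.05.

entirely on top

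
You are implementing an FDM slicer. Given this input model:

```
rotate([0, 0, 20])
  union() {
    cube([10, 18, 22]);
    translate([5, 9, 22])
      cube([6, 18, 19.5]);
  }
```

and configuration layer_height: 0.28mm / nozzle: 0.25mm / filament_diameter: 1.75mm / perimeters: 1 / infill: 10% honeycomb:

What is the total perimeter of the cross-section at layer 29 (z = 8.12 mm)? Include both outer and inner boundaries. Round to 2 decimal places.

56.00 mm

At z = 8.12 mm: the cube is present — its section is the full 10×18 rectangle (perimeter 56.00 mm); the cube at (5, 9) is absent (z outside [22, 41.5]); Taking the union: only the 10×18 cube is present, so the union is just that shape — boundary = 56.00 mm; (whole slice rotated 20° about Z — lengths, areas and connectivity unchanged). Overall, the cross-section is a single solid region. Total boundary length (outer) = 56.00 mm.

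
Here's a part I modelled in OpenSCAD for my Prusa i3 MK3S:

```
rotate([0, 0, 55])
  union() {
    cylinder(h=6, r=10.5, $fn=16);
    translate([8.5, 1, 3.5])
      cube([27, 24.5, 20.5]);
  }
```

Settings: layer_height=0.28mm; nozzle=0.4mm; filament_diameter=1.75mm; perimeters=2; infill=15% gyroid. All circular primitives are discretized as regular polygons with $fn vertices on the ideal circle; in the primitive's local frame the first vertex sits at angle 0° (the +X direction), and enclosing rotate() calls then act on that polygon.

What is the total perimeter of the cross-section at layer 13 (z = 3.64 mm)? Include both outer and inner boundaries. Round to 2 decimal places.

156.70 mm

At z = 3.64 mm: the cylinder: section is a regular 16-gon, circumradius r=10.5 (perimeter = 2·16·10.500·sin(180°/16) = 65.55 mm); the cube at (8.5, 1) is present — its section is the full 27×24.5 rectangle (perimeter 103.00 mm); Merging all regions: the regions partially overlap (shared area 5.61 mm²), so the edge portions inside another operand are dropped and the merged outline is re-measured after clipping — boundary = 156.70 mm; (rotated 55° about Z; rotation is an isometry so areas/perimeters/island counts are preserved). Overall, the cross-section is a single solid region. Total boundary length (outer) = 156.70 mm.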